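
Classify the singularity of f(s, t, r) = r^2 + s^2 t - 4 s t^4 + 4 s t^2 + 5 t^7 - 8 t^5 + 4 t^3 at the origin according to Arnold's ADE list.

D8

The Hessian of f at 0 is [[0, 0, 0], [0, 0, 0], [0, 0, 2]] with rank 1, so corank 2. A Groebner basis of the Jacobian ideal J(f) in C{s,t,r} is {2*s^2/3 + s*t^3 + 11*s*t/3 + 14*t^2/3, -s*t/2 + t^4 - t^2, s^3 - 12*s*t^2 - 16*t^3, s^2*t + 4*s*t^2 + 4*t^3, r}; counting standard monomials gives mu = 8. Corank 2; j^3 = t*(s + 2*t)^2 has shape L^2 M (L != M), so D-series; mu = 8 gives D_8.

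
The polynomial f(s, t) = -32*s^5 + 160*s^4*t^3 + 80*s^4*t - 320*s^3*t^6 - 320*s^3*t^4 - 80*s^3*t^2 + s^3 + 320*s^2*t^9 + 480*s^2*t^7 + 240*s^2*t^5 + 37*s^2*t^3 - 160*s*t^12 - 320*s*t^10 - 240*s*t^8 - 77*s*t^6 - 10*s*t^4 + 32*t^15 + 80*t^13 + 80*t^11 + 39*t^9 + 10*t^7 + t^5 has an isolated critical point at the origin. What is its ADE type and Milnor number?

Type E_{8}, Milnor number mu = 8.

The Hessian of f at 0 is [[0, 0], [0, 0]] with rank 0, so corank 2. A Groebner basis of the Jacobian ideal J(f) in C{s,t} is {-s^2/2 + s*t^3, -4*s^2 + t^4, s^3, s^2*t}; counting standard monomials gives mu = 8. Corank 2; j^3 = s^3 is a perfect cube, so E-series; the 5-jet and mu = 8 give E_8.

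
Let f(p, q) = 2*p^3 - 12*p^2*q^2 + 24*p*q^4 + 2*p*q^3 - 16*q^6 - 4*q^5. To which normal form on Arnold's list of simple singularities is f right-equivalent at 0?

E7

The Hessian of f at 0 has rank 0. Corank 2; j^3 = 2*p^3 is a perfect cube, so E-series; the 4-jet and mu = 7 give E_7.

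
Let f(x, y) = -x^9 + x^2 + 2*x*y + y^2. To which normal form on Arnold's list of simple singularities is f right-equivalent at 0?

A8

The Hessian of f at 0 has rank 1. Corank 1: A-series; mu = 8 gives A_8.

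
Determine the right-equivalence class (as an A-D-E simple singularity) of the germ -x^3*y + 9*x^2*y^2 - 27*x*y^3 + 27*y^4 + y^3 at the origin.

E7

The Hessian of f at 0 is [[0, 0], [0, 0]] with rank 0, so corank 2. A Groebner basis of the Jacobian ideal J(f) in C{x,y} is {x^3 - 27*x*y^2 - 3*y^2, x^2*y - 6*x*y^2, y^3}; counting standard monomials gives mu = 7. Corank 2; j^3 = y^3 is a perfect cube, so E-series; the 4-jet and mu = 7 give E_7.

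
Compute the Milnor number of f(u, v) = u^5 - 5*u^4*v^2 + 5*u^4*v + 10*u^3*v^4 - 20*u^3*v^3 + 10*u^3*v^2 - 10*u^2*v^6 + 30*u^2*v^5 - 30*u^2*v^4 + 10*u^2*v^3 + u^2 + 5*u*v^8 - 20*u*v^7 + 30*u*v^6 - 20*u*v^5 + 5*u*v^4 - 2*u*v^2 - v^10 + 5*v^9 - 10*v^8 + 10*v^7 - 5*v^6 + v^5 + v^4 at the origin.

The Hessian of f at 0 has rank 1. Corank 1: A-series; mu = 4 gives A_4.

4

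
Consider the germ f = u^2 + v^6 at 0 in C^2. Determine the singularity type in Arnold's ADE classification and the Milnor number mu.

Type A_5, Milnor number mu = 5.

The Hessian of f at 0 has rank 1. Corank 1: A-series; mu = 5 gives A_5.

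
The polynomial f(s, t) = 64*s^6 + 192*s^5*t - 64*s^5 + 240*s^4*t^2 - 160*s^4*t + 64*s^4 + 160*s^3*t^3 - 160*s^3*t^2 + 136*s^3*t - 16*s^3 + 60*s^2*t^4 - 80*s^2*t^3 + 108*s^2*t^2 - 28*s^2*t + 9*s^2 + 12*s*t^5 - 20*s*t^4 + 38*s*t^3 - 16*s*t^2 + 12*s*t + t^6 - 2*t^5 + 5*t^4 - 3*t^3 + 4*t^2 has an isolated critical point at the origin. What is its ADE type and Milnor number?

The Hessian of f at 0 is [[18, 12], [12, 8]] with rank 1, so corank 1. A Groebner basis of the Jacobian ideal J(f) in C{s,t} is {t^2, s + 2*t/3}; counting standard monomials gives mu = 2. Corank 1: A-series; mu = 2 gives A_2.

Type A2, Milnor number mu = 2.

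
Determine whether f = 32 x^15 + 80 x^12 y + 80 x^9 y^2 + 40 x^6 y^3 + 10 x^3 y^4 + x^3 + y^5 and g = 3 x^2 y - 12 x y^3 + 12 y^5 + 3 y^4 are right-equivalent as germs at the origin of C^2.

The Hessian of f at 0 is [[0, 0], [0, 0]] with rank 0, so corank 2. A Groebner basis of the Jacobian ideal J(f) in C{x,y} is {y^4, x^2}; counting standard monomials gives mu = 8. Corank 2; j^3 = x^3 is a perfect cube, so E-series; the 5-jet and mu = 8 give E_8. The Hessian of g at 0 is [[0, 0], [0, 0]] with rank 0, so corank 2. A Groebner basis of the Jacobian ideal J(g) in C{x,y} is {x*y^2, -x*y/2 + y^3, x^2 + 2*x*y}; counting standard monomials gives mu = 5. Corank 2; j^3 = 3*x^2*y has shape L^2 M (L != M), so D-series; mu = 5 gives D_5. f is E_8 but g is D_5, hence not right-equivalent.

No.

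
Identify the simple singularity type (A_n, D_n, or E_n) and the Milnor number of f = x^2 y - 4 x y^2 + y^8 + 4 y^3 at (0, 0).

The Hessian of f at 0 is [[0, 0], [0, 0]] with rank 0, so corank 2. A Groebner basis of the Jacobian ideal J(f) in C{x,y} is {x^2/8 + y^7 - y^2/2, x^3 - 8*y^3, x*y - 2*y^2}; counting standard monomials gives mu = 9. Corank 2; j^3 = y*(x - 2*y)^2 has shape L^2 M (L != M), so D-series; mu = 9 gives D_9.

Type D_9, Milnor number mu = 9.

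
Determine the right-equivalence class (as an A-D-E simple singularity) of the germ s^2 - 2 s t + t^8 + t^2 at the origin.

A7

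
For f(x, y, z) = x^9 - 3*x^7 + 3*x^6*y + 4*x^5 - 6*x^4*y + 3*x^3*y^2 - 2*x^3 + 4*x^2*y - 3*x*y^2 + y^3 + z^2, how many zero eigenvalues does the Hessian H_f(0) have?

The Hessian at 0 is [[0, 0, 0], [0, 0, 0], [0, 0, 2]] of rank 1; hence corank 2.

2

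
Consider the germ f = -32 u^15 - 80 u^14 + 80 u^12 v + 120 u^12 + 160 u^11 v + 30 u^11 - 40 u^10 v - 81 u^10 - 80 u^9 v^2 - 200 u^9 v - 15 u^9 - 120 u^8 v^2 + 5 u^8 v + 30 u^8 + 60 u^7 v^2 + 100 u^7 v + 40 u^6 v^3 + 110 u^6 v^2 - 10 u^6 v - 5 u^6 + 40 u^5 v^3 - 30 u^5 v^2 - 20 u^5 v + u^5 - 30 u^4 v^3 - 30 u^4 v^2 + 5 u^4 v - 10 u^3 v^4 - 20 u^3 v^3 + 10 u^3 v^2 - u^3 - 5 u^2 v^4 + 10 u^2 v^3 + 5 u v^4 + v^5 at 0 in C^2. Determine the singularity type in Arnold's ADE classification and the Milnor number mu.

Type E_{8}, Milnor number mu = 8.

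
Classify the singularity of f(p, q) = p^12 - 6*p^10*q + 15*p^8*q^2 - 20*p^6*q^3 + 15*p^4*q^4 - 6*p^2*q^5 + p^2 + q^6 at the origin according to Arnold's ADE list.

A5

The Hessian of f at 0 has rank 1. Corank 1: A-series; mu = 5 gives A_5.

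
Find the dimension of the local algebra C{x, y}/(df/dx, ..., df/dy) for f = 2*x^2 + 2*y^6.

5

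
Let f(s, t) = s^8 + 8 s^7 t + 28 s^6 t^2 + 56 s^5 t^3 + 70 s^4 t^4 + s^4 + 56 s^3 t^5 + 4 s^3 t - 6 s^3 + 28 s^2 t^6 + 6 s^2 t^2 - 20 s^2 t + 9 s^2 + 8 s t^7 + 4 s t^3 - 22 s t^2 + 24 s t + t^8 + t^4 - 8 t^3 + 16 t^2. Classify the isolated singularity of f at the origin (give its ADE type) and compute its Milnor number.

Type A_7, Milnor number mu = 7.

The Hessian of f at 0 is [[18, 24], [24, 32]] with rank 1, so corank 1. A Groebner basis of the Jacobian ideal J(f) in C{s,t} is {s*t^3 + 432*s*t^2 + 3807*s*t + 7290*s + 495*t^3 + 4806*t^2 + 9720*t, -378*s*t^2 - 3402*s*t - 6561*s + t^4 - 432*t^3 - 4293*t^2 - 8748*t, s^2 + 2*s*t - 3*s + t^2 - 4*t}; counting standard monomials gives mu = 7. Corank 1: A-series; mu = 7 gives A_7.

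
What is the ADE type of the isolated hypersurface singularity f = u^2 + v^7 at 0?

A_{6}

The Hessian of f at 0 has rank 1. Corank 1: A-series; mu = 6 gives A_6.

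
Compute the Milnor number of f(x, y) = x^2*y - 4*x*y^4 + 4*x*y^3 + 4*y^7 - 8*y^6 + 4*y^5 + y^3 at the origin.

4

The Hessian of f at 0 is [[0, 0], [0, 0]] with rank 0, so corank 2. A Groebner basis of the Jacobian ideal J(f) in C{x,y} is {y^3, x^2 + 3*y^2, x*y}; counting standard monomials gives mu = 4. Corank 2; j^3 = y*(x^2 + y^2) splits into three distinct lines over C (the quadratic factor has nonzero discriminant), so D_4.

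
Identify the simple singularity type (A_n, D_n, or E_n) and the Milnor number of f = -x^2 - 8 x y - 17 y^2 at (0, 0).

The Hessian of f at 0 has rank 2. Corank 0: nondegenerate Morse point, so A_1.

Type A_1, Milnor number mu = 1.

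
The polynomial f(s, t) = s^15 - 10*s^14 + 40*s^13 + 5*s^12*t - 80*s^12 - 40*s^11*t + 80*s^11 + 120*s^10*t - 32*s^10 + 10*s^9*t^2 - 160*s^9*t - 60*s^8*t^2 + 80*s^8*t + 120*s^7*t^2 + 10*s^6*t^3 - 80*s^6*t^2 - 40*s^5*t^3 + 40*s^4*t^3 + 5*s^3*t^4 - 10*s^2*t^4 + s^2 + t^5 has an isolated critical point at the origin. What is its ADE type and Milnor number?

The Hessian of f at 0 is [[2, 0], [0, 0]] with rank 1, so corank 1. A Groebner basis of the Jacobian ideal J(f) in C{s,t} is {t^4, s}; counting standard monomials gives mu = 4. Corank 1: A-series; mu = 4 gives A_4.

Type A4, Milnor number mu = 4.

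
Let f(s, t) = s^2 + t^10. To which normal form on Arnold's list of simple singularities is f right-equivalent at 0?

The Hessian of f at 0 has rank 1. Corank 1: A-series; mu = 9 gives A_9.

A_{9}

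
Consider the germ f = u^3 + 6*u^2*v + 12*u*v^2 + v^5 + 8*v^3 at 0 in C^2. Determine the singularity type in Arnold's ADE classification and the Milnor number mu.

Type E8, Milnor number mu = 8.

The Hessian of f at 0 is [[0, 0], [0, 0]] with rank 0, so corank 2. A Groebner basis of the Jacobian ideal J(f) in C{u,v} is {v^4, u^2 + 4*u*v + 4*v^2}; counting standard monomials gives mu = 8. Corank 2; j^3 = (u + 2*v)^3 is a perfect cube, so E-series; the 5-jet and mu = 8 give E_8.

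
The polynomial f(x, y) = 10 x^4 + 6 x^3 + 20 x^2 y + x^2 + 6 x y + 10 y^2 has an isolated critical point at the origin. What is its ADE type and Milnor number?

Type A1, Milnor number mu = 1.

The Hessian of f at 0 has rank 2. Corank 0: nondegenerate Morse point, so A_1.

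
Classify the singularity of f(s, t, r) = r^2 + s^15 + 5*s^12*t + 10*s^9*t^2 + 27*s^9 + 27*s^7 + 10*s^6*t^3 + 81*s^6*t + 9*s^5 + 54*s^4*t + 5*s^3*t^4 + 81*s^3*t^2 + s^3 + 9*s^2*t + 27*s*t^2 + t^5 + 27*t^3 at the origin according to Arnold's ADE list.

E_{8}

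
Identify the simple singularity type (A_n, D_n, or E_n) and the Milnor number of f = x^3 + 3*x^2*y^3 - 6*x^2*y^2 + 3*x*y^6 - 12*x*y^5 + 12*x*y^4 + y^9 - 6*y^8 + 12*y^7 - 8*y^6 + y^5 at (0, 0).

Type E8, Milnor number mu = 8.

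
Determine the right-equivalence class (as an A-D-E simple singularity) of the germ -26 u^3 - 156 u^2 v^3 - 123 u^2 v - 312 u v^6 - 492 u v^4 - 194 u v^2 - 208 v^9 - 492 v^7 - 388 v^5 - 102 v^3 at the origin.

The Hessian of f at 0 is [[0, 0], [0, 0]] with rank 0, so corank 2. A Groebner basis of the Jacobian ideal J(f) in C{u,v} is {v^3, u^2 - 2*v^2/3, u*v + v^2}; counting standard monomials gives mu = 4. Corank 2; j^3 = -(2*u + 3*v)*(13*u^2 + 42*u*v + 34*v^2) splits into three distinct lines over C (the quadratic factor has nonzero discriminant), so D_4.

D_{4}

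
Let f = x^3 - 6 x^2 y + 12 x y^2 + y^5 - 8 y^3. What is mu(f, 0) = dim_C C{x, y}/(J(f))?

8

The Hessian of f at 0 is [[0, 0], [0, 0]] with rank 0, so corank 2. A Groebner basis of the Jacobian ideal J(f) in C{x,y} is {y^4, x^2 - 4*x*y + 4*y^2}; counting standard monomials gives mu = 8. Corank 2; j^3 = (x - 2*y)^3 is a perfect cube, so E-series; the 5-jet and mu = 8 give E_8.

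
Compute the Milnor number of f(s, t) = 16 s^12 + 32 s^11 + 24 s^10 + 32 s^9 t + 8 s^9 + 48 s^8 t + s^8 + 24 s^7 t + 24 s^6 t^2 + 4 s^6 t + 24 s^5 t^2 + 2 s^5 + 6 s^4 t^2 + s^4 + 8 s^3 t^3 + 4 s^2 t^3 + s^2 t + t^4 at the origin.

5

The Hessian of f at 0 has rank 0. Corank 2; j^3 = s^2*t has shape L^2 M (L != M), so D-series; mu = 5 gives D_5.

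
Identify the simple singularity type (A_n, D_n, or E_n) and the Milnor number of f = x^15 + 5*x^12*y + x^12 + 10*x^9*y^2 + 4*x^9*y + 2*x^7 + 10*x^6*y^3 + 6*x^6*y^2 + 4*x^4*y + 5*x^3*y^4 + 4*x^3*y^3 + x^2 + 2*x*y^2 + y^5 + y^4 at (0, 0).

Type A4, Milnor number mu = 4.

The Hessian of f at 0 has rank 1. Corank 1: A-series; mu = 4 gives A_4.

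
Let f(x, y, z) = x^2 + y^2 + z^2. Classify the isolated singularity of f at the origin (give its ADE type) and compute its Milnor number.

Type A_{1}, Milnor number mu = 1.

The Hessian of f at 0 has rank 3. Corank 0: nondegenerate Morse point, so A_1.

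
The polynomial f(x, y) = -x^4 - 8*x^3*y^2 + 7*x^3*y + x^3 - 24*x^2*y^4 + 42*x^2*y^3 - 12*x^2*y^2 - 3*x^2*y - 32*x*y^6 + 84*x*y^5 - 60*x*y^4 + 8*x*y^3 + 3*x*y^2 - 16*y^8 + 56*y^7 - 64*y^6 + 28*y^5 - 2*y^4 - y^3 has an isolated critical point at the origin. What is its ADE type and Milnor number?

The Hessian of f at 0 has rank 0. Corank 2; j^3 = (x - y)^3 is a perfect cube, so E-series; the 4-jet and mu = 7 give E_7.

Type E_{7}, Milnor number mu = 7.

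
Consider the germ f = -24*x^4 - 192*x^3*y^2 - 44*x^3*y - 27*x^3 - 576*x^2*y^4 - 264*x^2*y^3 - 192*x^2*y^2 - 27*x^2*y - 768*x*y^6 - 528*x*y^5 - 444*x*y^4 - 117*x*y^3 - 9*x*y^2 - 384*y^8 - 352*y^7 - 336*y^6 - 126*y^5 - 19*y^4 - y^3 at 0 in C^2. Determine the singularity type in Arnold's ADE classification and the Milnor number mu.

The Hessian of f at 0 has rank 0. Corank 2; j^3 = -(3*x + y)^3 is a perfect cube, so E-series; the 4-jet and mu = 7 give E_7.

Type E_7, Milnor number mu = 7.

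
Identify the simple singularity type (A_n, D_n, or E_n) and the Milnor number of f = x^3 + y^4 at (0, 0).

Type E_6, Milnor number mu = 6.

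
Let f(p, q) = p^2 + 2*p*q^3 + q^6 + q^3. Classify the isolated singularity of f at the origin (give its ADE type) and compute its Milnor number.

Type A_2, Milnor number mu = 2.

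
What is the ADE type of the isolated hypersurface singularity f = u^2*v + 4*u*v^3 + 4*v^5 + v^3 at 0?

The Hessian of f at 0 is [[0, 0], [0, 0]] with rank 0, so corank 2. A Groebner basis of the Jacobian ideal J(f) in C{u,v} is {v^3, u^2 + 3*v^2, u*v}; counting standard monomials gives mu = 4. Corank 2; j^3 = v*(u^2 + v^2) splits into three distinct lines over C (the quadratic factor has nonzero discriminant), so D_4.

D_4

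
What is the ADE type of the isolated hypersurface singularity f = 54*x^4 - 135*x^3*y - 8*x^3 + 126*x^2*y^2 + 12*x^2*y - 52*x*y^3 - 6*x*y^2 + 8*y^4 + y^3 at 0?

The Hessian of f at 0 has rank 0. Corank 2; j^3 = -(2*x - y)^3 is a perfect cube, so E-series; the 4-jet and mu = 7 give E_7.

E_{7}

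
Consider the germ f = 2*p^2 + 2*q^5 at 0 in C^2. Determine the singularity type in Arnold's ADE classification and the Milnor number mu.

The Hessian of f at 0 has rank 1. Corank 1: A-series; mu = 4 gives A_4.

Type A_4, Milnor number mu = 4.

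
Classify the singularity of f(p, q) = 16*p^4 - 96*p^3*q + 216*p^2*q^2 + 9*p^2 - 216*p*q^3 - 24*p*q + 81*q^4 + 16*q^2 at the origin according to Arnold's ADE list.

A_{3}

The Hessian of f at 0 is [[18, -24], [-24, 32]] with rank 1, so corank 1. A Groebner basis of the Jacobian ideal J(f) in C{p,q} is {q^3, p - 4*q/3}; counting standard monomials gives mu = 3. Corank 1: A-series; mu = 3 gives A_3.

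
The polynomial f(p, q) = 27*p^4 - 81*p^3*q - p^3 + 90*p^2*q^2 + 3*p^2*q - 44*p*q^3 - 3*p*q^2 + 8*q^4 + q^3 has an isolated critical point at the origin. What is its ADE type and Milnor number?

The Hessian of f at 0 has rank 0. Corank 2; j^3 = -(p - q)^3 is a perfect cube, so E-series; the 4-jet and mu = 7 give E_7.

Type E_7, Milnor number mu = 7.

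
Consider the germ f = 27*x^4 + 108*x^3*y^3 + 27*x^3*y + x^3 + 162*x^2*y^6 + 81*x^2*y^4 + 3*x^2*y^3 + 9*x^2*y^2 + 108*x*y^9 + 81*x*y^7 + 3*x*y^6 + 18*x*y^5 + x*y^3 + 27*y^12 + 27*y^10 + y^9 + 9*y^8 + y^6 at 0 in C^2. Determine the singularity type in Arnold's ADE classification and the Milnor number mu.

The Hessian of f at 0 is [[0, 0], [0, 0]] with rank 0, so corank 2. A Groebner basis of the Jacobian ideal J(f) in C{x,y} is {x^2/3 + y^4 + y^3/9, x^3, x^2*y - x^2/9 - y^3/27, 2*x^2/3 + x*y^2 + 2*y^3/9}; counting standard monomials gives mu = 7. Corank 2; j^3 = x^3 is a perfect cube, so E-series; the 4-jet and mu = 7 give E_7.

Type E_7, Milnor number mu = 7.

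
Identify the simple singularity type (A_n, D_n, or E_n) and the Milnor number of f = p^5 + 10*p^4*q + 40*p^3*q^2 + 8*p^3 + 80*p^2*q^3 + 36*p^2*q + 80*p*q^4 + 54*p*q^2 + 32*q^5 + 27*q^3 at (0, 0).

Type E_8, Milnor number mu = 8.

The Hessian of f at 0 is [[0, 0], [0, 0]] with rank 0, so corank 2. A Groebner basis of the Jacobian ideal J(f) in C{p,q} is {q^5, p*q^3 + 13*q^4/8, p^2 + 3*p*q + 9*q^2/4}; counting standard monomials gives mu = 8. Corank 2; j^3 = (2*p + 3*q)^3 is a perfect cube, so E-series; the 5-jet and mu = 8 give E_8.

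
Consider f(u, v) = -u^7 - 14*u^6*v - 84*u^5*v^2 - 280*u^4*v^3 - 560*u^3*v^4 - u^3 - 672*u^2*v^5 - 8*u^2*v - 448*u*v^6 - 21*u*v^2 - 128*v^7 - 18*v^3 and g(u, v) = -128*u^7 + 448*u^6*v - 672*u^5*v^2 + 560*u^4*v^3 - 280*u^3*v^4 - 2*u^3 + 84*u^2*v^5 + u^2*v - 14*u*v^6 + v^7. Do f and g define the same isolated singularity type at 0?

The Hessian of f at 0 has rank 0. Corank 2; j^3 = -(u + 2*v)*(u + 3*v)^2 has shape L^2 M (L != M), so D-series; mu = 8 gives D_8. The Hessian of g at 0 has rank 0. Corank 2; j^3 = -u^2*(2*u - v) has shape L^2 M (L != M), so D-series; mu = 8 gives D_8. Both have type D_8, hence right-equivalent.

Yes.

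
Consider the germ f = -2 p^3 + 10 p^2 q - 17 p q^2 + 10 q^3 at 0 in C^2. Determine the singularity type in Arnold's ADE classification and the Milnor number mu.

The Hessian of f at 0 has rank 0. Corank 2; j^3 = -(p - 2*q)*(2*p^2 - 6*p*q + 5*q^2) splits into three distinct lines over C (the quadratic factor has nonzero discriminant), so D_4.

Type D_{4}, Milnor number mu = 4.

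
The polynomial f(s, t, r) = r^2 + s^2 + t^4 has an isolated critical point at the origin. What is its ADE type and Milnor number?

Type A_3, Milnor number mu = 3.

The Hessian of f at 0 is [[2, 0, 0], [0, 0, 0], [0, 0, 2]] with rank 2, so corank 1. A Groebner basis of the Jacobian ideal J(f) in C{s,t,r} is {t^3, s, r}; counting standard monomials gives mu = 3. Corank 1: A-series; mu = 3 gives A_3.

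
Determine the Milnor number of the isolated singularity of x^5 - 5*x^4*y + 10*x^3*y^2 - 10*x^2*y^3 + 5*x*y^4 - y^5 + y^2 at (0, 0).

The Hessian of f at 0 has rank 1. Corank 1: A-series; mu = 4 gives A_4.

4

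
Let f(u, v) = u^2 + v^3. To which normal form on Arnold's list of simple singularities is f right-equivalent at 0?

A2

The Hessian of f at 0 has rank 1. Corank 1: A-series; mu = 2 gives A_2.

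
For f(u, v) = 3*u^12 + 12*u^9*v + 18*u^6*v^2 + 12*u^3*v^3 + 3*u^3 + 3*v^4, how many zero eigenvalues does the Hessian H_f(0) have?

2

Hessian at 0 has rank 0.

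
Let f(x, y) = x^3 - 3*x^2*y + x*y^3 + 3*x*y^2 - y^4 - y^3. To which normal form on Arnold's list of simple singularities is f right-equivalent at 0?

The Hessian of f at 0 has rank 0. Corank 2; j^3 = (x - y)^3 is a perfect cube, so E-series; the 4-jet and mu = 7 give E_7.

E_{7}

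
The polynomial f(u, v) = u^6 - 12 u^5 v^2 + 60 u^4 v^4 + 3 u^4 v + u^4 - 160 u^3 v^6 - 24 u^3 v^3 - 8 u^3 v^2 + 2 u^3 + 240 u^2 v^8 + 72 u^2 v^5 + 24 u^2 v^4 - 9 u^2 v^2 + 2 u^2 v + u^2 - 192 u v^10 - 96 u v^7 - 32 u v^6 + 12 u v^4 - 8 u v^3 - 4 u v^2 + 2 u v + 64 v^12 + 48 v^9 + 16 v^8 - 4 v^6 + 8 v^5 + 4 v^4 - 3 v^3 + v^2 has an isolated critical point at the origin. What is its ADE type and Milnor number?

Type A_2, Milnor number mu = 2.

The Hessian of f at 0 is [[2, 2], [2, 2]] with rank 1, so corank 1. A Groebner basis of the Jacobian ideal J(f) in C{u,v} is {v^2, u + v}; counting standard monomials gives mu = 2. Corank 1: A-series; mu = 2 gives A_2.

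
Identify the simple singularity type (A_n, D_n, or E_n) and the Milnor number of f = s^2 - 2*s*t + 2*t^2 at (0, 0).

The Hessian of f at 0 is [[2, -2], [-2, 4]] with rank 2, so corank 0. A Groebner basis of the Jacobian ideal J(f) in C{s,t} is {s, t}; counting standard monomials gives mu = 1. Corank 0: nondegenerate Morse point, so A_1.

Type A_1, Milnor number mu = 1.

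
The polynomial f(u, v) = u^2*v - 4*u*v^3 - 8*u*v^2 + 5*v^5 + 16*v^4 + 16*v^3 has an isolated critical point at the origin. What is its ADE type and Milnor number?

The Hessian of f at 0 has rank 0. Corank 2; j^3 = v*(u - 4*v)^2 has shape L^2 M (L != M), so D-series; mu = 6 gives D_6.

Type D6, Milnor number mu = 6.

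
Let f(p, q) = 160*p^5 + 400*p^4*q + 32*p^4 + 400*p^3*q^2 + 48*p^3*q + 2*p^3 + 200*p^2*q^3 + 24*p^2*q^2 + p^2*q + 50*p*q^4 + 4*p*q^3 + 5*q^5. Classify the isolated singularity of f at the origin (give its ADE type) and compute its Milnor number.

Type D_{6}, Milnor number mu = 6.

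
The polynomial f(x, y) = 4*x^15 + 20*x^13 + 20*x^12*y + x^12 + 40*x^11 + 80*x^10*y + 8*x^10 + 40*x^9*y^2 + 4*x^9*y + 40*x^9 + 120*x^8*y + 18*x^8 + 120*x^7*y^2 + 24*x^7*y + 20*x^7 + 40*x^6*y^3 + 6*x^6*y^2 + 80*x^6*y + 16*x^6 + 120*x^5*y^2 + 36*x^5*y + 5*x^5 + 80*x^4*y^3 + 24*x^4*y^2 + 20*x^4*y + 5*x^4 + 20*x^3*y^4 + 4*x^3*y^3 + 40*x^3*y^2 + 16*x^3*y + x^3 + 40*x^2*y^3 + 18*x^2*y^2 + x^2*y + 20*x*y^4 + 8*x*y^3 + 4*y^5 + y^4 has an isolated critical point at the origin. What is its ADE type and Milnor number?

Type D5, Milnor number mu = 5.

The Hessian of f at 0 is [[0, 0], [0, 0]] with rank 0, so corank 2. A Groebner basis of the Jacobian ideal J(f) in C{x,y} is {x*y^2, -x*y/2 + y^3, x^2 + 2*x*y}; counting standard monomials gives mu = 5. Corank 2; j^3 = x^2*(x + y) has shape L^2 M (L != M), so D-series; mu = 5 gives D_5.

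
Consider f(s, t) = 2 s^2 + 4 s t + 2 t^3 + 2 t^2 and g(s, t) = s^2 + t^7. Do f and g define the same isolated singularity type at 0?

No.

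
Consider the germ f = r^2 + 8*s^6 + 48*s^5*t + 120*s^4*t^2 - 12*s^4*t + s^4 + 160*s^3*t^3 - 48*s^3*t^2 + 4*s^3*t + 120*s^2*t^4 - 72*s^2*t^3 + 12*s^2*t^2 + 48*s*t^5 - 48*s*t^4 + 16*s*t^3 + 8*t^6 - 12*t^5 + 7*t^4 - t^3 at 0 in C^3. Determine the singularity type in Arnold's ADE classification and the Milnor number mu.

The Hessian of f at 0 is [[0, 0, 0], [0, 0, 0], [0, 0, 2]] with rank 1, so corank 2. A Groebner basis of the Jacobian ideal J(f) in C{s,t,r} is {s^3 + 3*t^2/4, s^2*t - t^2/4, s*t^2, t^3, r}; counting standard monomials gives mu = 6. Corank 2; j^3 = -t^3 is a perfect cube, so E-series; the 4-jet and mu = 6 give E_6.

Type E_{6}, Milnor number mu = 6.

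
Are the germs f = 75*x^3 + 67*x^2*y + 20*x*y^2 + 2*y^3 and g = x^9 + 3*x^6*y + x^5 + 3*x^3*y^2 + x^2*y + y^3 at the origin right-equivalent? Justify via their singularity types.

The Hessian of f at 0 has rank 0. Corank 2; j^3 = (3*x + y)*(25*x^2 + 14*x*y + 2*y^2) splits into three distinct lines over C (the quadratic factor has nonzero discriminant), so D_4. The Hessian of g at 0 has rank 0. Corank 2; j^3 = y*(x^2 + y^2) splits into three distinct lines over C (the quadratic factor has nonzero discriminant), so D_4. Both have type D_4, hence right-equivalent.

Yes.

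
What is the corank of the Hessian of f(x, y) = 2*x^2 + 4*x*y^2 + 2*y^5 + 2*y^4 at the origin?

1

Hessian at 0 has rank 1.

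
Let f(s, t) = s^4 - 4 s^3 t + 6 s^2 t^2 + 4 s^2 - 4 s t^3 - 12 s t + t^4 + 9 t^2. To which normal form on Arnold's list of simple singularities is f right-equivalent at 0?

The Hessian of f at 0 has rank 1. Corank 1: A-series; mu = 3 gives A_3.

A_{3}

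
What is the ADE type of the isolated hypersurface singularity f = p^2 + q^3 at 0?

A_2

The Hessian of f at 0 has rank 1. Corank 1: A-series; mu = 2 gives A_2.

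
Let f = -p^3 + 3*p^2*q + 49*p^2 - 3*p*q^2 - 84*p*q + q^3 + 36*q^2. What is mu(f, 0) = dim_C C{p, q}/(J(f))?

2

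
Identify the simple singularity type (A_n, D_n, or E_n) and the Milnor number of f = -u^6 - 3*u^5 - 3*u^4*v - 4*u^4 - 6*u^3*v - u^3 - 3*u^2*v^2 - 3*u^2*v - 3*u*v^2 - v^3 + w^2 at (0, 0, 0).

The Hessian of f at 0 has rank 1. Corank 2; j^3 = -(u + v)^3 is a perfect cube, so E-series; the 4-jet and mu = 6 give E_6.

Type E_{6}, Milnor number mu = 6.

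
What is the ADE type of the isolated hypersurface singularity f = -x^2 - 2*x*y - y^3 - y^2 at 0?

A2

The Hessian of f at 0 has rank 1. Corank 1: A-series; mu = 2 gives A_2.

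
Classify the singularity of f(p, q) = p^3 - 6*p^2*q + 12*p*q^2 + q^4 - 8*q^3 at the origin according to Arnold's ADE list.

E_{6}

The Hessian of f at 0 has rank 0. Corank 2; j^3 = (p - 2*q)^3 is a perfect cube, so E-series; the 4-jet and mu = 6 give E_6.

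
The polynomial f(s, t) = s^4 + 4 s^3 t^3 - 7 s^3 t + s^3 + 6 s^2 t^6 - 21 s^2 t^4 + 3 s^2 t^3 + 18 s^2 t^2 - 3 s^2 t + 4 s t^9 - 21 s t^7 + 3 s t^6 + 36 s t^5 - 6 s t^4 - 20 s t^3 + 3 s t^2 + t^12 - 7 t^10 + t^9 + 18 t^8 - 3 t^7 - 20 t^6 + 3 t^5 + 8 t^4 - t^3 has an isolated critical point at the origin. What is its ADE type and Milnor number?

The Hessian of f at 0 has rank 0. Corank 2; j^3 = (s - t)^3 is a perfect cube, so E-series; the 4-jet and mu = 7 give E_7.

Type E7, Milnor number mu = 7.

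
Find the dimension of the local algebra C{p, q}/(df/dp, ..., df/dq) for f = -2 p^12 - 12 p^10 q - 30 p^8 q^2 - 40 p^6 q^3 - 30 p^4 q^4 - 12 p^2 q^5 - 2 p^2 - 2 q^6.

The Hessian of f at 0 has rank 1. Corank 1: A-series; mu = 5 gives A_5.

5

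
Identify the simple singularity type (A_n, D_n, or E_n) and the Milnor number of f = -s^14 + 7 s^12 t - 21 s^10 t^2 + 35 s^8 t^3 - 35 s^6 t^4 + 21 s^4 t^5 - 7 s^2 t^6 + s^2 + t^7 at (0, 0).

The Hessian of f at 0 has rank 1. Corank 1: A-series; mu = 6 gives A_6.

Type A6, Milnor number mu = 6.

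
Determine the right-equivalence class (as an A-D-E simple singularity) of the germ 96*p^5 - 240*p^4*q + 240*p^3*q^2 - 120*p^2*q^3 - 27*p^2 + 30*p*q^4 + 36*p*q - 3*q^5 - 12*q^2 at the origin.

A_4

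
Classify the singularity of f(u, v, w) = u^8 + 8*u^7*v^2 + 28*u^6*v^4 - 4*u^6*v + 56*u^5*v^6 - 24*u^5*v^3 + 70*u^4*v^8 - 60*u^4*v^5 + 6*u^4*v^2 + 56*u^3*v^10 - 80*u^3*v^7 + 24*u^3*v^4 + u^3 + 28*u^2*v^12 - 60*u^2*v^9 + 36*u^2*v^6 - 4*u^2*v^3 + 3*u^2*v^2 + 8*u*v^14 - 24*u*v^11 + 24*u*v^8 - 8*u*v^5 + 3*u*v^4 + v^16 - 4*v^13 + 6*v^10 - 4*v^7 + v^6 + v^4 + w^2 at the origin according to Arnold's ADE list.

E_6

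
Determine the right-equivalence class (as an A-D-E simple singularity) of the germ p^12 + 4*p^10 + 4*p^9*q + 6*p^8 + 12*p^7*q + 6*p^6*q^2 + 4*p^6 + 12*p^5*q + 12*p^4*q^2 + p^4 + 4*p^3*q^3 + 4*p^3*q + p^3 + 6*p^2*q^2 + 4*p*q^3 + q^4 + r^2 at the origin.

E_{6}

The Hessian of f at 0 is [[0, 0, 0], [0, 0, 0], [0, 0, 2]] with rank 1, so corank 2. A Groebner basis of the Jacobian ideal J(f) in C{p,q,r} is {q^4, p*q^2 + q^3/3, p^2, r}; counting standard monomials gives mu = 6. Corank 2; j^3 = p^3 is a perfect cube, so E-series; the 4-jet and mu = 6 give E_6.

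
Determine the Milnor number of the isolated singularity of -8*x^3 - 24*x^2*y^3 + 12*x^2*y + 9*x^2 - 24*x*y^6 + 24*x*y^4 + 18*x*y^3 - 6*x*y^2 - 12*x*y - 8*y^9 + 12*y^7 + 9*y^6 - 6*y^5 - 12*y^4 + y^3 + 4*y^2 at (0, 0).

2

The Hessian of f at 0 has rank 1. Corank 1: A-series; mu = 2 gives A_2.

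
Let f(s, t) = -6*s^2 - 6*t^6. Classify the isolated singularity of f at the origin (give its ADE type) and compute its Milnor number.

The Hessian of f at 0 has rank 1. Corank 1: A-series; mu = 5 gives A_5.

Type A_5, Milnor number mu = 5.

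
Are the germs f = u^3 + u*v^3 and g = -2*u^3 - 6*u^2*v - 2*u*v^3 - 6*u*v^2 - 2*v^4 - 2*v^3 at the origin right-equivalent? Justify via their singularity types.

Yes.

The Hessian of f at 0 is [[0, 0], [0, 0]] with rank 0, so corank 2. A Groebner basis of the Jacobian ideal J(f) in C{u,v} is {u^3, u*v^2, 3*u^2 + v^3}; counting standard monomials gives mu = 7. Corank 2; j^3 = u^3 is a perfect cube, so E-series; the 4-jet and mu = 7 give E_7. The Hessian of g at 0 is [[0, 0], [0, 0]] with rank 0, so corank 2. A Groebner basis of the Jacobian ideal J(g) in C{u,v} is {u^3 + 3*u^2*v + 6*u^2 + 12*u*v + 6*v^2, -3*u^2 + u*v^2 - 6*u*v - 3*v^2, 3*u^2 + 6*u*v + v^3 + 3*v^2}; counting standard monomials gives mu = 7. Corank 2; j^3 = -2*(u + v)^3 is a perfect cube, so E-series; the 4-jet and mu = 7 give E_7. Both have type E_7, hence right-equivalent.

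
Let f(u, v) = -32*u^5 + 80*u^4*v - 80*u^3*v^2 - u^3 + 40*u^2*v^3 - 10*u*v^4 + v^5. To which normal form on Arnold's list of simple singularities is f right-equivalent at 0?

The Hessian of f at 0 has rank 0. Corank 2; j^3 = -u^3 is a perfect cube, so E-series; the 5-jet and mu = 8 give E_8.

E_{8}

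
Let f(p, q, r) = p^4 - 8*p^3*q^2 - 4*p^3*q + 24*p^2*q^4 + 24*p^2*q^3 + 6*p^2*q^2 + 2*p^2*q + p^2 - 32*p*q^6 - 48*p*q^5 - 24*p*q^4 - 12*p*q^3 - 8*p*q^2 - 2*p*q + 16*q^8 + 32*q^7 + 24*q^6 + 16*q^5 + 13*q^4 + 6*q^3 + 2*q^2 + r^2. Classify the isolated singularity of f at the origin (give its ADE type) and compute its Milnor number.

The Hessian of f at 0 has rank 3. Corank 0: nondegenerate Morse point, so A_1.

Type A_1, Milnor number mu = 1.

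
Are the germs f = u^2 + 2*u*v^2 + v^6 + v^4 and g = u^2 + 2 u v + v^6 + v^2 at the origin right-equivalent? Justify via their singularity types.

The Hessian of f at 0 has rank 1. Corank 1: A-series; mu = 5 gives A_5. The Hessian of g at 0 has rank 1. Corank 1: A-series; mu = 5 gives A_5. Both have type A_5, hence right-equivalent.

Yes.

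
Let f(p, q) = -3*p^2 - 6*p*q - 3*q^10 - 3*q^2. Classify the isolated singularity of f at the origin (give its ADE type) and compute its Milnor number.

Type A9, Milnor number mu = 9.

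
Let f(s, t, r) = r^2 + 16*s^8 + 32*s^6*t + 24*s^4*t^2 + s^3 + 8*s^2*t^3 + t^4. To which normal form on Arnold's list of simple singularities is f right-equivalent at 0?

E_6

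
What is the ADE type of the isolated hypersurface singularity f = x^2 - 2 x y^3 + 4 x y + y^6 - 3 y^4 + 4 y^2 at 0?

A3

The Hessian of f at 0 has rank 1. Corank 1: A-series; mu = 3 gives A_3.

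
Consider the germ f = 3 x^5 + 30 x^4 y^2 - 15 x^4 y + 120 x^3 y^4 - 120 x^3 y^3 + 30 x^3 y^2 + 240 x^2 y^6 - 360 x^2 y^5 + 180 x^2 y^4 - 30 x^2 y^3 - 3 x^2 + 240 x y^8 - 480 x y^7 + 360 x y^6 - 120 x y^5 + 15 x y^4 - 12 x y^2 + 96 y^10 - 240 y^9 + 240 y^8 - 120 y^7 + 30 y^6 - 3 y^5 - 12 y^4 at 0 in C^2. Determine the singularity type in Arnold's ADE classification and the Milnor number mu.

The Hessian of f at 0 has rank 1. Corank 1: A-series; mu = 4 gives A_4.

Type A4, Milnor number mu = 4.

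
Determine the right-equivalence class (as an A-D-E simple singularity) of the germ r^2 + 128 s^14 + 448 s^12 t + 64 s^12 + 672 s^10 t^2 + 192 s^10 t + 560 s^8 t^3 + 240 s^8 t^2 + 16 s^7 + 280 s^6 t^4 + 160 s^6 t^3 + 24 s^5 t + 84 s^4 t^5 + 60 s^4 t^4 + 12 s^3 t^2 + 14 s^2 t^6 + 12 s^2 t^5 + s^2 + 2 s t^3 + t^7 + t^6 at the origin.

A_6

The Hessian of f at 0 is [[2, 0, 0], [0, 0, 0], [0, 0, 2]] with rank 2, so corank 1. A Groebner basis of the Jacobian ideal J(f) in C{s,t,r} is {s + t^3, s^2, r}; counting standard monomials gives mu = 6. Corank 1: A-series; mu = 6 gives A_6.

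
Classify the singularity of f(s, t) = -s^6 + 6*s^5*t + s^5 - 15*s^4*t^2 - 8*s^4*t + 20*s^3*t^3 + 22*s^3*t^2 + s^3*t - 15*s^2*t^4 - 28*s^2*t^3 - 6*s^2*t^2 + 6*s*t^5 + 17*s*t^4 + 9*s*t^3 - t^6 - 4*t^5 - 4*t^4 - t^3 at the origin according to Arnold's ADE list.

The Hessian of f at 0 has rank 0. Corank 2; j^3 = -t^3 is a perfect cube, so E-series; the 4-jet and mu = 7 give E_7.

E_7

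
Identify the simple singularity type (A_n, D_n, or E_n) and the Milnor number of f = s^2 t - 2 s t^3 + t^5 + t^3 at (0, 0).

Type D4, Milnor number mu = 4.

The Hessian of f at 0 is [[0, 0], [0, 0]] with rank 0, so corank 2. A Groebner basis of the Jacobian ideal J(f) in C{s,t} is {t^3, s^2 + 3*t^2, s*t}; counting standard monomials gives mu = 4. Corank 2; j^3 = t*(s^2 + t^2) splits into three distinct lines over C (the quadratic factor has nonzero discriminant), so D_4.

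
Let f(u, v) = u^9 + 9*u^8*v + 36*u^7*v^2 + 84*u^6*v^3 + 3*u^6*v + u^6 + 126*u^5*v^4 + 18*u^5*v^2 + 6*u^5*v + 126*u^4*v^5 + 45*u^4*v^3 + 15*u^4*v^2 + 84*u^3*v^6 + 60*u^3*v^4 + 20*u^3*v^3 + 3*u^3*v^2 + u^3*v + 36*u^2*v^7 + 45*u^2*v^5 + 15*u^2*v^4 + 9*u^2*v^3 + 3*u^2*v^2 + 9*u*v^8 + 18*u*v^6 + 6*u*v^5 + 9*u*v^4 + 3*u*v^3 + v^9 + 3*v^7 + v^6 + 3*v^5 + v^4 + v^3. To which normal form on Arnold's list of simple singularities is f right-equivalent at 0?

The Hessian of f at 0 has rank 0. Corank 2; j^3 = v^3 is a perfect cube, so E-series; the 4-jet and mu = 7 give E_7.

E_7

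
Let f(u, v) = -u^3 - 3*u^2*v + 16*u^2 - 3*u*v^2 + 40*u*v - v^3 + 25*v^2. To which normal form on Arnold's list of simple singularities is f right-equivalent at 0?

The Hessian of f at 0 has rank 1. Corank 1: A-series; mu = 2 gives A_2.

A_{2}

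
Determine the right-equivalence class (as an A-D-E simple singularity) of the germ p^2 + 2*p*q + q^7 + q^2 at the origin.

A_{6}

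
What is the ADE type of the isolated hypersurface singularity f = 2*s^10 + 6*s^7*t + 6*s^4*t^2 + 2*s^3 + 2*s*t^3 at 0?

The Hessian of f at 0 has rank 0. Corank 2; j^3 = 2*s^3 is a perfect cube, so E-series; the 4-jet and mu = 7 give E_7.

E7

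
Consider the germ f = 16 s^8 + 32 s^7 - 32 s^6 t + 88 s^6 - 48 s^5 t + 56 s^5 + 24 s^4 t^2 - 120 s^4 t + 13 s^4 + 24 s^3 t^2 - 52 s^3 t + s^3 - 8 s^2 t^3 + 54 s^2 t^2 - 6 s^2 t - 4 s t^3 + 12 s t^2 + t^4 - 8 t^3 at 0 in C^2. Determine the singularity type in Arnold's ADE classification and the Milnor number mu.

Type E_{6}, Milnor number mu = 6.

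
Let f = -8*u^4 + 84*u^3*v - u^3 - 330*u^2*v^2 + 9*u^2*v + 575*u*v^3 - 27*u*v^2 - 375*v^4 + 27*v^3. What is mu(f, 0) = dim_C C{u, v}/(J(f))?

7

The Hessian of f at 0 is [[0, 0], [0, 0]] with rank 0, so corank 2. A Groebner basis of the Jacobian ideal J(f) in C{u,v} is {3*u^2/4 - 9*u*v/2 + v^4 + v^3/4 + 27*v^2/4, u^3 + 99*u^2/4 - 297*u*v/2 - 75*v^3/4 + 891*v^2/4, u^2*v + 23*u^2/4 - 69*u*v/2 - 85*v^3/12 + 207*v^2/4, u^2 + u*v^2 - 6*u*v - 8*v^3/3 + 9*v^2}; counting standard monomials gives mu = 7. Corank 2; j^3 = -(u - 3*v)^3 is a perfect cube, so E-series; the 4-jet and mu = 7 give E_7.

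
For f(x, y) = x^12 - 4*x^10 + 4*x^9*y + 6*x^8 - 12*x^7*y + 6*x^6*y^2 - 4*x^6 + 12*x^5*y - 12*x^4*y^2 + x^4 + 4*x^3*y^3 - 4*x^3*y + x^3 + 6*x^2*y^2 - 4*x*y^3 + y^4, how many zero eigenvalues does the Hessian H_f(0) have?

Hessian at 0 has rank 0.

2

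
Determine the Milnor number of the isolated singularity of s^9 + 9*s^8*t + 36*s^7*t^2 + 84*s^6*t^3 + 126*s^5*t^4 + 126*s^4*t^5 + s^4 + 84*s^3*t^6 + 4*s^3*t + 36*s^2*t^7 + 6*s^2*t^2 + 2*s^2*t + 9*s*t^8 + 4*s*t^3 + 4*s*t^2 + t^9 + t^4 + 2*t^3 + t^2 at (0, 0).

The Hessian of f at 0 has rank 1. Corank 1: A-series; mu = 8 gives A_8.

8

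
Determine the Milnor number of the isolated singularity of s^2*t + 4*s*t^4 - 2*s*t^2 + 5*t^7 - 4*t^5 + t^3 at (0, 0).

The Hessian of f at 0 has rank 0. Corank 2; j^3 = t*(s - t)^2 has shape L^2 M (L != M), so D-series; mu = 8 gives D_8.

8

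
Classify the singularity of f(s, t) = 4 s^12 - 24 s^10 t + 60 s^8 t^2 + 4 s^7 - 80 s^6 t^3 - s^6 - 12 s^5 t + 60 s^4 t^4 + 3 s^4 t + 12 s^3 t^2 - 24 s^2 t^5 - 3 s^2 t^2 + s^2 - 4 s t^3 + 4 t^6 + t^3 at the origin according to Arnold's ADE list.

A_{2}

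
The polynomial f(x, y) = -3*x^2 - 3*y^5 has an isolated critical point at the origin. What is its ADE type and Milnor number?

Type A4, Milnor number mu = 4.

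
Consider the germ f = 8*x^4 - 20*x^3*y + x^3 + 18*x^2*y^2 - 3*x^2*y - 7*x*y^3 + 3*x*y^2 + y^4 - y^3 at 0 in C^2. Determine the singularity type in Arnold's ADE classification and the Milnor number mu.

The Hessian of f at 0 is [[0, 0], [0, 0]] with rank 0, so corank 2. A Groebner basis of the Jacobian ideal J(f) in C{x,y} is {3*x^2/4 - 3*x*y/2 + y^4 + y^3/4 + 3*y^2/4, x^3 + 9*x^2/4 - 9*x*y/2 - y^3/4 + 9*y^2/4, x^2*y + 7*x^2/4 - 7*x*y/2 - 5*y^3/12 + 7*y^2/4, x^2 + x*y^2 - 2*x*y - 2*y^3/3 + y^2}; counting standard monomials gives mu = 7. Corank 2; j^3 = (x - y)^3 is a perfect cube, so E-series; the 4-jet and mu = 7 give E_7.

Type E_{7}, Milnor number mu = 7.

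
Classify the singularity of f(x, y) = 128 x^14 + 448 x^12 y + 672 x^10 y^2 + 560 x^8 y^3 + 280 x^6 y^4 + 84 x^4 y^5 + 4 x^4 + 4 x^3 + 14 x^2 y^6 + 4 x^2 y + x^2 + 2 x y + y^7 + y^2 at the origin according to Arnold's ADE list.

A_{6}

The Hessian of f at 0 has rank 1. Corank 1: A-series; mu = 6 gives A_6.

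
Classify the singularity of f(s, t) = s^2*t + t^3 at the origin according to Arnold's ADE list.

D4

The Hessian of f at 0 is [[0, 0], [0, 0]] with rank 0, so corank 2. A Groebner basis of the Jacobian ideal J(f) in C{s,t} is {t^3, s^2 + 3*t^2, s*t}; counting standard monomials gives mu = 4. Corank 2; j^3 = t*(s^2 + t^2) splits into three distinct lines over C (the quadratic factor has nonzero discriminant), so D_4.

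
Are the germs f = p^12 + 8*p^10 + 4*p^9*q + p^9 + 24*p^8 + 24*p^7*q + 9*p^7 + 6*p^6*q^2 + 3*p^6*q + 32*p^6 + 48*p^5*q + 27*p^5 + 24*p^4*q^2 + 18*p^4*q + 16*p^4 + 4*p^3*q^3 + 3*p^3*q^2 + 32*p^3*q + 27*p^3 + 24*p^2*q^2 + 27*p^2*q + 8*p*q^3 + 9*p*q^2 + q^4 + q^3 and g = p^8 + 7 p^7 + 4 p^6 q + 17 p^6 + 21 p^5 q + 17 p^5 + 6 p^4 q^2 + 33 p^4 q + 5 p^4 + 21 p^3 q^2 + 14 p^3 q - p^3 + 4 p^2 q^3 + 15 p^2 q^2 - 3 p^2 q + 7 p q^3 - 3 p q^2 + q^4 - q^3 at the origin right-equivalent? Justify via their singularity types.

No.

The Hessian of f at 0 has rank 0. Corank 2; j^3 = (3*p + q)^3 is a perfect cube, so E-series; the 4-jet and mu = 6 give E_6. The Hessian of g at 0 has rank 0. Corank 2; j^3 = -(p + q)^3 is a perfect cube, so E-series; the 4-jet and mu = 7 give E_7. f is E_6 but g is E_7, hence not right-equivalent.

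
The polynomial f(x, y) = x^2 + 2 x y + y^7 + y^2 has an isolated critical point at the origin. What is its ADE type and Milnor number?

Type A_{6}, Milnor number mu = 6.

The Hessian of f at 0 is [[2, 2], [2, 2]] with rank 1, so corank 1. A Groebner basis of the Jacobian ideal J(f) in C{x,y} is {y^6, x + y}; counting standard monomials gives mu = 6. Corank 1: A-series; mu = 6 gives A_6.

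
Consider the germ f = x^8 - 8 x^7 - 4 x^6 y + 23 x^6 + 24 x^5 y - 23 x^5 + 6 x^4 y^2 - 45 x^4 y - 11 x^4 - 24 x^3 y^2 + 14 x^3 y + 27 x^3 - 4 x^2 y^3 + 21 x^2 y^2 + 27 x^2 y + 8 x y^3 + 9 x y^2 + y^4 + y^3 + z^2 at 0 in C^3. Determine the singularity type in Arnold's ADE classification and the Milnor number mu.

Type E_6, Milnor number mu = 6.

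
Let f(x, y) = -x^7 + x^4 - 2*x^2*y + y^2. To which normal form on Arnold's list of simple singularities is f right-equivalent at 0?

The Hessian of f at 0 is [[0, 0], [0, 2]] with rank 1, so corank 1. A Groebner basis of the Jacobian ideal J(f) in C{x,y} is {y^3, x^2 - y}; counting standard monomials gives mu = 6. Corank 1: A-series; mu = 6 gives A_6.

A_6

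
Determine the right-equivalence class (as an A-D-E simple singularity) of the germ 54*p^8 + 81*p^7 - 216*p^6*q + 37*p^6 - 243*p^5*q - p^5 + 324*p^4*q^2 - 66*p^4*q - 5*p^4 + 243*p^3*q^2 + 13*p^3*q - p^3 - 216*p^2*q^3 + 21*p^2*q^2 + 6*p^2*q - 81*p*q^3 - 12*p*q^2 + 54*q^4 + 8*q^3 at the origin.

The Hessian of f at 0 is [[0, 0], [0, 0]] with rank 0, so corank 2. A Groebner basis of the Jacobian ideal J(f) in C{p,q} is {-3*p^2/251 + 12*p*q/251 + q^4 - q^3/251 - 12*q^2/251, p^3 + 318*p^2/251 - 1272*p*q/251 - 1902*q^3/251 + 1272*q^2/251, p^2*q + 105*p^2/251 - 420*p*q/251 - 969*q^3/251 + 420*q^2/251, 26*p^2/251 + p*q^2 - 104*p*q/251 - 1480*q^3/753 + 104*q^2/251}; counting standard monomials gives mu = 7. Corank 2; j^3 = -(p - 2*q)^3 is a perfect cube, so E-series; the 4-jet and mu = 7 give E_7.

E_{7}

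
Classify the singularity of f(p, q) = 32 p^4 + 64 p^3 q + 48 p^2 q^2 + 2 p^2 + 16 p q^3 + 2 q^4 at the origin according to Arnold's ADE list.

A_{3}

The Hessian of f at 0 has rank 1. Corank 1: A-series; mu = 3 gives A_3.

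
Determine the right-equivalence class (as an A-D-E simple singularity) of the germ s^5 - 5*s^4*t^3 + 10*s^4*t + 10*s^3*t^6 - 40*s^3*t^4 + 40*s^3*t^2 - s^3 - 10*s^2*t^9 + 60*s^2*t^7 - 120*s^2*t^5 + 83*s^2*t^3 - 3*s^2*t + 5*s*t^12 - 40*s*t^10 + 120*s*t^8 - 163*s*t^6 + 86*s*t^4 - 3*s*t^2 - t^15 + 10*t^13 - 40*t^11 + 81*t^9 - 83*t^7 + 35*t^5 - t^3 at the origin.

The Hessian of f at 0 has rank 0. Corank 2; j^3 = -(s + t)^3 is a perfect cube, so E-series; the 5-jet and mu = 8 give E_8.

E_{8}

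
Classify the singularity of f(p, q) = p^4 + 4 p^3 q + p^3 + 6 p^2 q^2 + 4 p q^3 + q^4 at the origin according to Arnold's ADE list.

E_{6}

The Hessian of f at 0 has rank 0. Corank 2; j^3 = p^3 is a perfect cube, so E-series; the 4-jet and mu = 6 give E_6.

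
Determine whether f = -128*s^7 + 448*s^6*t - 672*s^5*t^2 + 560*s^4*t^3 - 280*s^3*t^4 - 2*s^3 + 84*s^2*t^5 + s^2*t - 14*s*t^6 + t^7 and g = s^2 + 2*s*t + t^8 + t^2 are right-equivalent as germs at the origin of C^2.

The Hessian of f at 0 has rank 0. Corank 2; j^3 = -s^2*(2*s - t) has shape L^2 M (L != M), so D-series; mu = 8 gives D_8. The Hessian of g at 0 has rank 1. Corank 1: A-series; mu = 7 gives A_7. f is D_8 but g is A_7, hence not right-equivalent.

No.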